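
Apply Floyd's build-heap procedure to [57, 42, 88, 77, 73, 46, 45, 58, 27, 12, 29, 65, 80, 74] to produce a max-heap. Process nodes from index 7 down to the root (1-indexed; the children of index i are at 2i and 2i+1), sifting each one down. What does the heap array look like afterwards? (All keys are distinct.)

[88, 77, 80, 58, 73, 65, 74, 42, 27, 12, 29, 57, 46, 45]

sift down from index 7:
  45 vs only child 74 at index 14, swap → [57, 42, 88, 77, 73, 46, 74, 58, 27, 12, 29, 65, 80, 45]
sift down from index 6:
  46 vs larger child 80 at index 13, swap → [57, 42, 88, 77, 73, 80, 74, 58, 27, 12, 29, 65, 46, 45]
sift down from index 5: already satisfies heap property
sift down from index 4: already satisfies heap property
sift down from index 3: already satisfies heap property
sift down from index 2:
  42 vs larger child 77 at index 4, swap → [57, 77, 88, 42, 73, 80, 74, 58, 27, 12, 29, 65, 46, 45]
  42 vs larger child 58 at index 8, swap → [57, 77, 88, 58, 73, 80, 74, 42, 27, 12, 29, 65, 46, 45]
sift down from index 1:
  57 vs larger child 88 at index 3, swap → [88, 77, 57, 58, 73, 80, 74, 42, 27, 12, 29, 65, 46, 45]
  57 vs larger child 80 at index 6, swap → [88, 77, 80, 58, 73, 57, 74, 42, 27, 12, 29, 65, 46, 45]
  57 vs larger child 65 at index 12, swap → [88, 77, 80, 58, 73, 65, 74, 42, 27, 12, 29, 57, 46, 45]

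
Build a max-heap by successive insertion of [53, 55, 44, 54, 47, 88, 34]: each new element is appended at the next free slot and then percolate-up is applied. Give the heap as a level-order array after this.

[88, 54, 55, 53, 47, 44, 34]

Insert 53:
  append 53 at index 0 → [53] (no swap needed)
Insert 55:
  append 55 at index 1 → [53, 55]
  55 > parent 53 at index 0, swap → [55, 53]
Insert 44:
  append 44 at index 2 → [55, 53, 44] (no swap needed)
Insert 54:
  append 54 at index 3 → [55, 53, 44, 54]
  54 > parent 53 at index 1, swap → [55, 54, 44, 53]
Insert 47:
  append 47 at index 4 → [55, 54, 44, 53, 47] (no swap needed)
Insert 88:
  append 88 at index 5 → [55, 54, 44, 53, 47, 88]
  88 > parent 44 at index 2, swap → [55, 54, 88, 53, 47, 44]
  88 > parent 55 at index 0, swap → [88, 54, 55, 53, 47, 44]
Insert 34:
  append 34 at index 6 → [88, 54, 55, 53, 47, 44, 34] (no swap needed)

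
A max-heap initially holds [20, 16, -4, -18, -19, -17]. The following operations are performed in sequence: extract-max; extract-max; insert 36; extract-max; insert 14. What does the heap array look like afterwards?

[14, -4, -19, -18, -17]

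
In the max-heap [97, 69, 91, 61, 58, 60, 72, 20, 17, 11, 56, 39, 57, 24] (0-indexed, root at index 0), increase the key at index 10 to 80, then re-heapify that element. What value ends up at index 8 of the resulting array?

17

set index 10 from 56 to 80 → [97, 69, 91, 61, 58, 60, 72, 20, 17, 11, 80, 39, 57, 24]
80 > parent 58 at index 4, swap → [97, 69, 91, 61, 80, 60, 72, 20, 17, 11, 58, 39, 57, 24]
80 > parent 69 at index 1, swap → [97, 80, 91, 61, 69, 60, 72, 20, 17, 11, 58, 39, 57, 24]
resulting array: [97, 80, 91, 61, 69, 60, 72, 20, 17, 11, 58, 39, 57, 24]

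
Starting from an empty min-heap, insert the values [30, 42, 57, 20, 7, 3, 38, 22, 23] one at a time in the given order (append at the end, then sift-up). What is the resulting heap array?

[3, 20, 7, 22, 30, 57, 38, 42, 23]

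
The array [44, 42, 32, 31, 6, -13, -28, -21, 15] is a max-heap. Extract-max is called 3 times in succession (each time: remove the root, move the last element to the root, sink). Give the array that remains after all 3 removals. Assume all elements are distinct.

[31, 15, -13, -28, 6, -21]

extract-max #1 returns 44:
  remove root 44; move last element 15 to root → [15, 42, 32, 31, 6, -13, -28, -21]
  15 vs larger child 42 at index 1, swap → [42, 15, 32, 31, 6, -13, -28, -21]
  15 vs larger child 31 at index 3, swap → [42, 31, 32, 15, 6, -13, -28, -21]
extract-max #2 returns 42:
  remove root 42; move last element -21 to root → [-21, 31, 32, 15, 6, -13, -28]
  -21 vs larger child 32 at index 2, swap → [32, 31, -21, 15, 6, -13, -28]
  -21 vs larger child -13 at index 5, swap → [32, 31, -13, 15, 6, -21, -28]
extract-max #3 returns 32:
  remove root 32; move last element -28 to root → [-28, 31, -13, 15, 6, -21]
  -28 vs larger child 31 at index 1, swap → [31, -28, -13, 15, 6, -21]
  -28 vs larger child 15 at index 3, swap → [31, 15, -13, -28, 6, -21]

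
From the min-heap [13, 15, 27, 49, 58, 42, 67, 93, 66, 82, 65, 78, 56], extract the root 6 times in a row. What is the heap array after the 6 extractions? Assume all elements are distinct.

extract-min #1 returns 13:
  remove root 13; move last element 56 to root → [56, 15, 27, 49, 58, 42, 67, 93, 66, 82, 65, 78]
  56 vs smaller child 15 at index 1, swap → [15, 56, 27, 49, 58, 42, 67, 93, 66, 82, 65, 78]
  56 vs smaller child 49 at index 3, swap → [15, 49, 27, 56, 58, 42, 67, 93, 66, 82, 65, 78]
extract-min #2 returns 15:
  remove root 15; move last element 78 to root → [78, 49, 27, 56, 58, 42, 67, 93, 66, 82, 65]
  78 vs smaller child 27 at index 2, swap → [27, 49, 78, 56, 58, 42, 67, 93, 66, 82, 65]
  78 vs smaller child 42 at index 5, swap → [27, 49, 42, 56, 58, 78, 67, 93, 66, 82, 65]
extract-min #3 returns 27:
  remove root 27; move last element 65 to root → [65, 49, 42, 56, 58, 78, 67, 93, 66, 82]
  65 vs smaller child 42 at index 2, swap → [42, 49, 65, 56, 58, 78, 67, 93, 66, 82]
extract-min #4 returns 42:
  remove root 42; move last element 82 to root → [82, 49, 65, 56, 58, 78, 67, 93, 66]
  82 vs smaller child 49 at index 1, swap → [49, 82, 65, 56, 58, 78, 67, 93, 66]
  82 vs smaller child 56 at index 3, swap → [49, 56, 65, 82, 58, 78, 67, 93, 66]
  82 vs smaller child 66 at index 8, swap → [49, 56, 65, 66, 58, 78, 67, 93, 82]
extract-min #5 returns 49:
  remove root 49; move last element 82 to root → [82, 56, 65, 66, 58, 78, 67, 93]
  82 vs smaller child 56 at index 1, swap → [56, 82, 65, 66, 58, 78, 67, 93]
  82 vs smaller child 58 at index 4, swap → [56, 58, 65, 66, 82, 78, 67, 93]
extract-min #6 returns 56:
  remove root 56; move last element 93 to root → [93, 58, 65, 66, 82, 78, 67]
  93 vs smaller child 58 at index 1, swap → [58, 93, 65, 66, 82, 78, 67]
  93 vs smaller child 66 at index 3, swap → [58, 66, 65, 93, 82, 78, 67]

[58, 66, 65, 93, 82, 78, 67]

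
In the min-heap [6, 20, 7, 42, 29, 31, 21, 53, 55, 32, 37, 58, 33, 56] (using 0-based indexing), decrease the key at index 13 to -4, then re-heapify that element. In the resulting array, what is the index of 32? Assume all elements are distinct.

set index 13 from 56 to -4 → [6, 20, 7, 42, 29, 31, 21, 53, 55, 32, 37, 58, 33, -4]
-4 < parent 21 at index 6, swap → [6, 20, 7, 42, 29, 31, -4, 53, 55, 32, 37, 58, 33, 21]
-4 < parent 7 at index 2, swap → [6, 20, -4, 42, 29, 31, 7, 53, 55, 32, 37, 58, 33, 21]
-4 < parent 6 at index 0, swap → [-4, 20, 6, 42, 29, 31, 7, 53, 55, 32, 37, 58, 33, 21]
resulting array: [-4, 20, 6, 42, 29, 31, 7, 53, 55, 32, 37, 58, 33, 21]

9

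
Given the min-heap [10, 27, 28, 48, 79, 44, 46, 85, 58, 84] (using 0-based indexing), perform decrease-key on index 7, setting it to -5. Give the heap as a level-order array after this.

set index 7 from 85 to -5 → [10, 27, 28, 48, 79, 44, 46, -5, 58, 84]
-5 < parent 48 at index 3, swap → [10, 27, 28, -5, 79, 44, 46, 48, 58, 84]
-5 < parent 27 at index 1, swap → [10, -5, 28, 27, 79, 44, 46, 48, 58, 84]
-5 < parent 10 at index 0, swap → [-5, 10, 28, 27, 79, 44, 46, 48, 58, 84]

[-5, 10, 28, 27, 79, 44, 46, 48, 58, 84]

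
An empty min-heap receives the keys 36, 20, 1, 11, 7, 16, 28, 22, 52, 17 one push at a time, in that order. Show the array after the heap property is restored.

[1, 7, 16, 22, 11, 20, 28, 36, 52, 17]

Insert 36:
  append 36 at index 0 → [36] (no swap needed)
Insert 20:
  append 20 at index 1 → [36, 20]
  20 < parent 36 at index 0, swap → [20, 36]
Insert 1:
  append 1 at index 2 → [20, 36, 1]
  1 < parent 20 at index 0, swap → [1, 36, 20]
Insert 11:
  append 11 at index 3 → [1, 36, 20, 11]
  11 < parent 36 at index 1, swap → [1, 11, 20, 36]
Insert 7:
  append 7 at index 4 → [1, 11, 20, 36, 7]
  7 < parent 11 at index 1, swap → [1, 7, 20, 36, 11]
Insert 16:
  append 16 at index 5 → [1, 7, 20, 36, 11, 16]
  16 < parent 20 at index 2, swap → [1, 7, 16, 36, 11, 20]
Insert 28:
  append 28 at index 6 → [1, 7, 16, 36, 11, 20, 28] (no swap needed)
Insert 22:
  append 22 at index 7 → [1, 7, 16, 36, 11, 20, 28, 22]
  22 < parent 36 at index 3, swap → [1, 7, 16, 22, 11, 20, 28, 36]
Insert 52:
  append 52 at index 8 → [1, 7, 16, 22, 11, 20, 28, 36, 52] (no swap needed)
Insert 17:
  append 17 at index 9 → [1, 7, 16, 22, 11, 20, 28, 36, 52, 17] (no swap needed)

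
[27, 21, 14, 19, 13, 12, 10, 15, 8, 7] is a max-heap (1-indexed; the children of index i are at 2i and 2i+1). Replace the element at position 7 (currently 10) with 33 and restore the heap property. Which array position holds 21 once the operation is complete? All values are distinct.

2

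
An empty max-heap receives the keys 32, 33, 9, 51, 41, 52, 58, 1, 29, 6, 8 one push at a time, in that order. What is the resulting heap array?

[58, 41, 52, 32, 33, 9, 51, 1, 29, 6, 8]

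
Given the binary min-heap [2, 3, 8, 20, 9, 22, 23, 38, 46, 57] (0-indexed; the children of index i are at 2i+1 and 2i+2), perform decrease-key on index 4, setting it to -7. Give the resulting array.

[-7, 2, 8, 20, 3, 22, 23, 38, 46, 57]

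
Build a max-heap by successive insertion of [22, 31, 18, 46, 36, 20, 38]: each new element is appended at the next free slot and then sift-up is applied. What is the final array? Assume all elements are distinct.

[46, 36, 38, 22, 31, 18, 20]

Insert 22:
  append 22 at index 0 → [22] (no swap needed)
Insert 31:
  append 31 at index 1 → [22, 31]
  31 > parent 22 at index 0, swap → [31, 22]
Insert 18:
  append 18 at index 2 → [31, 22, 18] (no swap needed)
Insert 46:
  append 46 at index 3 → [31, 22, 18, 46]
  46 > parent 22 at index 1, swap → [31, 46, 18, 22]
  46 > parent 31 at index 0, swap → [46, 31, 18, 22]
Insert 36:
  append 36 at index 4 → [46, 31, 18, 22, 36]
  36 > parent 31 at index 1, swap → [46, 36, 18, 22, 31]
Insert 20:
  append 20 at index 5 → [46, 36, 18, 22, 31, 20]
  20 > parent 18 at index 2, swap → [46, 36, 20, 22, 31, 18]
Insert 38:
  append 38 at index 6 → [46, 36, 20, 22, 31, 18, 38]
  38 > parent 20 at index 2, swap → [46, 36, 38, 22, 31, 18, 20]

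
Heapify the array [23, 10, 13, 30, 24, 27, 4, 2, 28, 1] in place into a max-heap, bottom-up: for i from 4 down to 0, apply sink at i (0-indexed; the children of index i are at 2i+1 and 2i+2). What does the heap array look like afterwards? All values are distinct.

sift down from index 4: already satisfies heap property
sift down from index 3: already satisfies heap property
sift down from index 2:
  13 vs larger child 27 at index 5, swap → [23, 10, 27, 30, 24, 13, 4, 2, 28, 1]
sift down from index 1:
  10 vs larger child 30 at index 3, swap → [23, 30, 27, 10, 24, 13, 4, 2, 28, 1]
  10 vs larger child 28 at index 8, swap → [23, 30, 27, 28, 24, 13, 4, 2, 10, 1]
sift down from index 0:
  23 vs larger child 30 at index 1, swap → [30, 23, 27, 28, 24, 13, 4, 2, 10, 1]
  23 vs larger child 28 at index 3, swap → [30, 28, 27, 23, 24, 13, 4, 2, 10, 1]

[30, 28, 27, 23, 24, 13, 4, 2, 10, 1]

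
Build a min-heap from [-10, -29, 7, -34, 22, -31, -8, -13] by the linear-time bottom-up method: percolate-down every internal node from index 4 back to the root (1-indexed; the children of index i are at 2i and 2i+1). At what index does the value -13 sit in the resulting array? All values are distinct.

4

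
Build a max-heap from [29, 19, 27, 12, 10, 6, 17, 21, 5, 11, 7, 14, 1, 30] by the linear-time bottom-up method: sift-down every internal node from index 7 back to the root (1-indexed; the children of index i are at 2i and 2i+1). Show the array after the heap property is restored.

[30, 21, 29, 19, 11, 14, 27, 12, 5, 10, 7, 6, 1, 17]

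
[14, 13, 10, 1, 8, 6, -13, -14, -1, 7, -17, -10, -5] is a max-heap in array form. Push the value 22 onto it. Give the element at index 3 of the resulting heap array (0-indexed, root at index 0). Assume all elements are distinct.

1

append 22 at index 13 → [14, 13, 10, 1, 8, 6, -13, -14, -1, 7, -17, -10, -5, 22]
22 > parent -13 at index 6, swap → [14, 13, 10, 1, 8, 6, 22, -14, -1, 7, -17, -10, -5, -13]
22 > parent 10 at index 2, swap → [14, 13, 22, 1, 8, 6, 10, -14, -1, 7, -17, -10, -5, -13]
22 > parent 14 at index 0, swap → [22, 13, 14, 1, 8, 6, 10, -14, -1, 7, -17, -10, -5, -13]
resulting array: [22, 13, 14, 1, 8, 6, 10, -14, -1, 7, -17, -10, -5, -13]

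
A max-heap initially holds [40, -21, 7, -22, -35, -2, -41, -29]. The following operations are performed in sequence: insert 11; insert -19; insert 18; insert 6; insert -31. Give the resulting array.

insert 11:
  append 11 at index 8 → [40, -21, 7, -22, -35, -2, -41, -29, 11]
  11 > parent -22 at index 3, swap → [40, -21, 7, 11, -35, -2, -41, -29, -22]
  11 > parent -21 at index 1, swap → [40, 11, 7, -21, -35, -2, -41, -29, -22]
insert -19:
  append -19 at index 9 → [40, 11, 7, -21, -35, -2, -41, -29, -22, -19]
  -19 > parent -35 at index 4, swap → [40, 11, 7, -21, -19, -2, -41, -29, -22, -35]
insert 18:
  append 18 at index 10 → [40, 11, 7, -21, -19, -2, -41, -29, -22, -35, 18]
  18 > parent -19 at index 4, swap → [40, 11, 7, -21, 18, -2, -41, -29, -22, -35, -19]
  18 > parent 11 at index 1, swap → [40, 18, 7, -21, 11, -2, -41, -29, -22, -35, -19]
insert 6:
  append 6 at index 11 → [40, 18, 7, -21, 11, -2, -41, -29, -22, -35, -19, 6]
  6 > parent -2 at index 5, swap → [40, 18, 7, -21, 11, 6, -41, -29, -22, -35, -19, -2]
insert -31:
  append -31 at index 12 → [40, 18, 7, -21, 11, 6, -41, -29, -22, -35, -19, -2, -31] (no swap needed)

[40, 18, 7, -21, 11, 6, -41, -29, -22, -35, -19, -2, -31]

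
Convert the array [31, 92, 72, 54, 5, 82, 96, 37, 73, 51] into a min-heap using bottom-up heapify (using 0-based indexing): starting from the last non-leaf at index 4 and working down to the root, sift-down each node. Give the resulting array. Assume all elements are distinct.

[5, 31, 72, 37, 51, 82, 96, 54, 73, 92]

sift down from index 4: already satisfies heap property
sift down from index 3:
  54 vs smaller child 37 at index 7, swap → [31, 92, 72, 37, 5, 82, 96, 54, 73, 51]
sift down from index 2: already satisfies heap property
sift down from index 1:
  92 vs smaller child 5 at index 4, swap → [31, 5, 72, 37, 92, 82, 96, 54, 73, 51]
  92 vs only child 51 at index 9, swap → [31, 5, 72, 37, 51, 82, 96, 54, 73, 92]
sift down from index 0:
  31 vs smaller child 5 at index 1, swap → [5, 31, 72, 37, 51, 82, 96, 54, 73, 92]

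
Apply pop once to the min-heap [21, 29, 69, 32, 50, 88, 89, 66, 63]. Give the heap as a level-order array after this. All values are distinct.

remove root 21; move last element 63 to root → [63, 29, 69, 32, 50, 88, 89, 66]
63 vs smaller child 29 at index 1, swap → [29, 63, 69, 32, 50, 88, 89, 66]
63 vs smaller child 32 at index 3, swap → [29, 32, 69, 63, 50, 88, 89, 66]

[29, 32, 69, 63, 50, 88, 89, 66]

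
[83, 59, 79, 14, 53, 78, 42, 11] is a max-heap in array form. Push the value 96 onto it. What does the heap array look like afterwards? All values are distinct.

[96, 83, 79, 59, 53, 78, 42, 11, 14]

append 96 at index 8 → [83, 59, 79, 14, 53, 78, 42, 11, 96]
96 > parent 14 at index 3, swap → [83, 59, 79, 96, 53, 78, 42, 11, 14]
96 > parent 59 at index 1, swap → [83, 96, 79, 59, 53, 78, 42, 11, 14]
96 > parent 83 at index 0, swap → [96, 83, 79, 59, 53, 78, 42, 11, 14]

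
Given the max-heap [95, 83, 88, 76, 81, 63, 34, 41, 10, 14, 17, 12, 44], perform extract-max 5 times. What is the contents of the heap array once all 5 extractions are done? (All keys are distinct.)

[63, 41, 44, 14, 17, 10, 34, 12]

extract-max #1 returns 95:
  remove root 95; move last element 44 to root → [44, 83, 88, 76, 81, 63, 34, 41, 10, 14, 17, 12]
  44 vs larger child 88 at index 2, swap → [88, 83, 44, 76, 81, 63, 34, 41, 10, 14, 17, 12]
  44 vs larger child 63 at index 5, swap → [88, 83, 63, 76, 81, 44, 34, 41, 10, 14, 17, 12]
extract-max #2 returns 88:
  remove root 88; move last element 12 to root → [12, 83, 63, 76, 81, 44, 34, 41, 10, 14, 17]
  12 vs larger child 83 at index 1, swap → [83, 12, 63, 76, 81, 44, 34, 41, 10, 14, 17]
  12 vs larger child 81 at index 4, swap → [83, 81, 63, 76, 12, 44, 34, 41, 10, 14, 17]
  12 vs larger child 17 at index 10, swap → [83, 81, 63, 76, 17, 44, 34, 41, 10, 14, 12]
extract-max #3 returns 83:
  remove root 83; move last element 12 to root → [12, 81, 63, 76, 17, 44, 34, 41, 10, 14]
  12 vs larger child 81 at index 1, swap → [81, 12, 63, 76, 17, 44, 34, 41, 10, 14]
  12 vs larger child 76 at index 3, swap → [81, 76, 63, 12, 17, 44, 34, 41, 10, 14]
  12 vs larger child 41 at index 7, swap → [81, 76, 63, 41, 17, 44, 34, 12, 10, 14]
extract-max #4 returns 81:
  remove root 81; move last element 14 to root → [14, 76, 63, 41, 17, 44, 34, 12, 10]
  14 vs larger child 76 at index 1, swap → [76, 14, 63, 41, 17, 44, 34, 12, 10]
  14 vs larger child 41 at index 3, swap → [76, 41, 63, 14, 17, 44, 34, 12, 10]
extract-max #5 returns 76:
  remove root 76; move last element 10 to root → [10, 41, 63, 14, 17, 44, 34, 12]
  10 vs larger child 63 at index 2, swap → [63, 41, 10, 14, 17, 44, 34, 12]
  10 vs larger child 44 at index 5, swap → [63, 41, 44, 14, 17, 10, 34, 12]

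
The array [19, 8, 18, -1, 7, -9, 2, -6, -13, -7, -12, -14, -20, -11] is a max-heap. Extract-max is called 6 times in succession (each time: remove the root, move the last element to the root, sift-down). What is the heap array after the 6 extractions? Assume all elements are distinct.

[-6, -7, -9, -13, -20, -12, -11, -14]

extract-max #1 returns 19:
  remove root 19; move last element -11 to root → [-11, 8, 18, -1, 7, -9, 2, -6, -13, -7, -12, -14, -20]
  -11 vs larger child 18 at index 2, swap → [18, 8, -11, -1, 7, -9, 2, -6, -13, -7, -12, -14, -20]
  -11 vs larger child 2 at index 6, swap → [18, 8, 2, -1, 7, -9, -11, -6, -13, -7, -12, -14, -20]
extract-max #2 returns 18:
  remove root 18; move last element -20 to root → [-20, 8, 2, -1, 7, -9, -11, -6, -13, -7, -12, -14]
  -20 vs larger child 8 at index 1, swap → [8, -20, 2, -1, 7, -9, -11, -6, -13, -7, -12, -14]
  -20 vs larger child 7 at index 4, swap → [8, 7, 2, -1, -20, -9, -11, -6, -13, -7, -12, -14]
  -20 vs larger child -7 at index 9, swap → [8, 7, 2, -1, -7, -9, -11, -6, -13, -20, -12, -14]
extract-max #3 returns 8:
  remove root 8; move last element -14 to root → [-14, 7, 2, -1, -7, -9, -11, -6, -13, -20, -12]
  -14 vs larger child 7 at index 1, swap → [7, -14, 2, -1, -7, -9, -11, -6, -13, -20, -12]
  -14 vs larger child -1 at index 3, swap → [7, -1, 2, -14, -7, -9, -11, -6, -13, -20, -12]
  -14 vs larger child -6 at index 7, swap → [7, -1, 2, -6, -7, -9, -11, -14, -13, -20, -12]
extract-max #4 returns 7:
  remove root 7; move last element -12 to root → [-12, -1, 2, -6, -7, -9, -11, -14, -13, -20]
  -12 vs larger child 2 at index 2, swap → [2, -1, -12, -6, -7, -9, -11, -14, -13, -20]
  -12 vs larger child -9 at index 5, swap → [2, -1, -9, -6, -7, -12, -11, -14, -13, -20]
extract-max #5 returns 2:
  remove root 2; move last element -20 to root → [-20, -1, -9, -6, -7, -12, -11, -14, -13]
  -20 vs larger child -1 at index 1, swap → [-1, -20, -9, -6, -7, -12, -11, -14, -13]
  -20 vs larger child -6 at index 3, swap → [-1, -6, -9, -20, -7, -12, -11, -14, -13]
  -20 vs larger child -13 at index 8, swap → [-1, -6, -9, -13, -7, -12, -11, -14, -20]
extract-max #6 returns -1:
  remove root -1; move last element -20 to root → [-20, -6, -9, -13, -7, -12, -11, -14]
  -20 vs larger child -6 at index 1, swap → [-6, -20, -9, -13, -7, -12, -11, -14]
  -20 vs larger child -7 at index 4, swap → [-6, -7, -9, -13, -20, -12, -11, -14]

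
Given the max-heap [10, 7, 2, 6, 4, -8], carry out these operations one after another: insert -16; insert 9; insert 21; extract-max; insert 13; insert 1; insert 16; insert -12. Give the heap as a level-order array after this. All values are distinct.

[16, 13, 2, 9, 10, -8, -16, 6, 7, 1, 4, -12]

insert -16:
  append -16 at index 6 → [10, 7, 2, 6, 4, -8, -16] (no swap needed)
insert 9:
  append 9 at index 7 → [10, 7, 2, 6, 4, -8, -16, 9]
  9 > parent 6 at index 3, swap → [10, 7, 2, 9, 4, -8, -16, 6]
  9 > parent 7 at index 1, swap → [10, 9, 2, 7, 4, -8, -16, 6]
insert 21:
  append 21 at index 8 → [10, 9, 2, 7, 4, -8, -16, 6, 21]
  21 > parent 7 at index 3, swap → [10, 9, 2, 21, 4, -8, -16, 6, 7]
  21 > parent 9 at index 1, swap → [10, 21, 2, 9, 4, -8, -16, 6, 7]
  21 > parent 10 at index 0, swap → [21, 10, 2, 9, 4, -8, -16, 6, 7]
extract-max → returns 21:
  remove root 21; move last element 7 to root → [7, 10, 2, 9, 4, -8, -16, 6]
  7 vs larger child 10 at index 1, swap → [10, 7, 2, 9, 4, -8, -16, 6]
  7 vs larger child 9 at index 3, swap → [10, 9, 2, 7, 4, -8, -16, 6]
insert 13:
  append 13 at index 8 → [10, 9, 2, 7, 4, -8, -16, 6, 13]
  13 > parent 7 at index 3, swap → [10, 9, 2, 13, 4, -8, -16, 6, 7]
  13 > parent 9 at index 1, swap → [10, 13, 2, 9, 4, -8, -16, 6, 7]
  13 > parent 10 at index 0, swap → [13, 10, 2, 9, 4, -8, -16, 6, 7]
insert 1:
  append 1 at index 9 → [13, 10, 2, 9, 4, -8, -16, 6, 7, 1] (no swap needed)
insert 16:
  append 16 at index 10 → [13, 10, 2, 9, 4, -8, -16, 6, 7, 1, 16]
  16 > parent 4 at index 4, swap → [13, 10, 2, 9, 16, -8, -16, 6, 7, 1, 4]
  16 > parent 10 at index 1, swap → [13, 16, 2, 9, 10, -8, -16, 6, 7, 1, 4]
  16 > parent 13 at index 0, swap → [16, 13, 2, 9, 10, -8, -16, 6, 7, 1, 4]
insert -12:
  append -12 at index 11 → [16, 13, 2, 9, 10, -8, -16, 6, 7, 1, 4, -12] (no swap needed)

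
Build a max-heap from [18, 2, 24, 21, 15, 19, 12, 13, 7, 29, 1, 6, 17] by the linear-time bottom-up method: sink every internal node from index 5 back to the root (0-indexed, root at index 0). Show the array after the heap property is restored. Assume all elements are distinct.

sift down from index 5: already satisfies heap property
sift down from index 4:
  15 vs larger child 29 at index 9, swap → [18, 2, 24, 21, 29, 19, 12, 13, 7, 15, 1, 6, 17]
sift down from index 3: already satisfies heap property
sift down from index 2: already satisfies heap property
sift down from index 1:
  2 vs larger child 29 at index 4, swap → [18, 29, 24, 21, 2, 19, 12, 13, 7, 15, 1, 6, 17]
  2 vs larger child 15 at index 9, swap → [18, 29, 24, 21, 15, 19, 12, 13, 7, 2, 1, 6, 17]
sift down from index 0:
  18 vs larger child 29 at index 1, swap → [29, 18, 24, 21, 15, 19, 12, 13, 7, 2, 1, 6, 17]
  18 vs larger child 21 at index 3, swap → [29, 21, 24, 18, 15, 19, 12, 13, 7, 2, 1, 6, 17]

[29, 21, 24, 18, 15, 19, 12, 13, 7, 2, 1, 6, 17]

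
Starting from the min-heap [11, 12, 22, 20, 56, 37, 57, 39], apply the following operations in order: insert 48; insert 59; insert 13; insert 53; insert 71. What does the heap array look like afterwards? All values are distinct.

insert 48:
  append 48 at index 8 → [11, 12, 22, 20, 56, 37, 57, 39, 48] (no swap needed)
insert 59:
  append 59 at index 9 → [11, 12, 22, 20, 56, 37, 57, 39, 48, 59] (no swap needed)
insert 13:
  append 13 at index 10 → [11, 12, 22, 20, 56, 37, 57, 39, 48, 59, 13]
  13 < parent 56 at index 4, swap → [11, 12, 22, 20, 13, 37, 57, 39, 48, 59, 56]
insert 53:
  append 53 at index 11 → [11, 12, 22, 20, 13, 37, 57, 39, 48, 59, 56, 53] (no swap needed)
insert 71:
  append 71 at index 12 → [11, 12, 22, 20, 13, 37, 57, 39, 48, 59, 56, 53, 71] (no swap needed)

[11, 12, 22, 20, 13, 37, 57, 39, 48, 59, 56, 53, 71]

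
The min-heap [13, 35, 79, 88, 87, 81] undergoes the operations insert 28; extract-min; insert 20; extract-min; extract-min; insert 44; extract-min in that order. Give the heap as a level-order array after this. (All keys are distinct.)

insert 28:
  append 28 at index 6 → [13, 35, 79, 88, 87, 81, 28]
  28 < parent 79 at index 2, swap → [13, 35, 28, 88, 87, 81, 79]
extract-min → returns 13:
  remove root 13; move last element 79 to root → [79, 35, 28, 88, 87, 81]
  79 vs smaller child 28 at index 2, swap → [28, 35, 79, 88, 87, 81]
insert 20:
  append 20 at index 6 → [28, 35, 79, 88, 87, 81, 20]
  20 < parent 79 at index 2, swap → [28, 35, 20, 88, 87, 81, 79]
  20 < parent 28 at index 0, swap → [20, 35, 28, 88, 87, 81, 79]
extract-min → returns 20:
  remove root 20; move last element 79 to root → [79, 35, 28, 88, 87, 81]
  79 vs smaller child 28 at index 2, swap → [28, 35, 79, 88, 87, 81]
extract-min → returns 28:
  remove root 28; move last element 81 to root → [81, 35, 79, 88, 87]
  81 vs smaller child 35 at index 1, swap → [35, 81, 79, 88, 87]
insert 44:
  append 44 at index 5 → [35, 81, 79, 88, 87, 44]
  44 < parent 79 at index 2, swap → [35, 81, 44, 88, 87, 79]
extract-min → returns 35:
  remove root 35; move last element 79 to root → [79, 81, 44, 88, 87]
  79 vs smaller child 44 at index 2, swap → [44, 81, 79, 88, 87]

[44, 81, 79, 88, 87]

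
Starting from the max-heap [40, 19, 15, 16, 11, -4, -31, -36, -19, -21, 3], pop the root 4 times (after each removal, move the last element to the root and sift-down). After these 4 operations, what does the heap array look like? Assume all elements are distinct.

extract-max #1 returns 40:
  remove root 40; move last element 3 to root → [3, 19, 15, 16, 11, -4, -31, -36, -19, -21]
  3 vs larger child 19 at index 1, swap → [19, 3, 15, 16, 11, -4, -31, -36, -19, -21]
  3 vs larger child 16 at index 3, swap → [19, 16, 15, 3, 11, -4, -31, -36, -19, -21]
extract-max #2 returns 19:
  remove root 19; move last element -21 to root → [-21, 16, 15, 3, 11, -4, -31, -36, -19]
  -21 vs larger child 16 at index 1, swap → [16, -21, 15, 3, 11, -4, -31, -36, -19]
  -21 vs larger child 11 at index 4, swap → [16, 11, 15, 3, -21, -4, -31, -36, -19]
extract-max #3 returns 16:
  remove root 16; move last element -19 to root → [-19, 11, 15, 3, -21, -4, -31, -36]
  -19 vs larger child 15 at index 2, swap → [15, 11, -19, 3, -21, -4, -31, -36]
  -19 vs larger child -4 at index 5, swap → [15, 11, -4, 3, -21, -19, -31, -36]
extract-max #4 returns 15:
  remove root 15; move last element -36 to root → [-36, 11, -4, 3, -21, -19, -31]
  -36 vs larger child 11 at index 1, swap → [11, -36, -4, 3, -21, -19, -31]
  -36 vs larger child 3 at index 3, swap → [11, 3, -4, -36, -21, -19, -31]

[11, 3, -4, -36, -21, -19, -31]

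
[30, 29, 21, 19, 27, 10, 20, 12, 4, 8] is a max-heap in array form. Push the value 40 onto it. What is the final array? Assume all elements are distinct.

[40, 30, 21, 19, 29, 10, 20, 12, 4, 8, 27]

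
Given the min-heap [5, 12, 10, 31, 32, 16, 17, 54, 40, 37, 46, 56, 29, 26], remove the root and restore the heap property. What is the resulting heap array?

remove root 5; move last element 26 to root → [26, 12, 10, 31, 32, 16, 17, 54, 40, 37, 46, 56, 29]
26 vs smaller child 10 at index 2, swap → [10, 12, 26, 31, 32, 16, 17, 54, 40, 37, 46, 56, 29]
26 vs smaller child 16 at index 5, swap → [10, 12, 16, 31, 32, 26, 17, 54, 40, 37, 46, 56, 29]

[10, 12, 16, 31, 32, 26, 17, 54, 40, 37, 46, 56, 29]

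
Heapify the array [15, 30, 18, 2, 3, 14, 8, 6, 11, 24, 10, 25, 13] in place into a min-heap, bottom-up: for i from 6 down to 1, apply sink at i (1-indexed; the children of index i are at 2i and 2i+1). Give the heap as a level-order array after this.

sift down from index 6:
  14 vs smaller child 13 at index 13, swap → [15, 30, 18, 2, 3, 13, 8, 6, 11, 24, 10, 25, 14]
sift down from index 5: already satisfies heap property
sift down from index 4: already satisfies heap property
sift down from index 3:
  18 vs smaller child 8 at index 7, swap → [15, 30, 8, 2, 3, 13, 18, 6, 11, 24, 10, 25, 14]
sift down from index 2:
  30 vs smaller child 2 at index 4, swap → [15, 2, 8, 30, 3, 13, 18, 6, 11, 24, 10, 25, 14]
  30 vs smaller child 6 at index 8, swap → [15, 2, 8, 6, 3, 13, 18, 30, 11, 24, 10, 25, 14]
sift down from index 1:
  15 vs smaller child 2 at index 2, swap → [2, 15, 8, 6, 3, 13, 18, 30, 11, 24, 10, 25, 14]
  15 vs smaller child 3 at index 5, swap → [2, 3, 8, 6, 15, 13, 18, 30, 11, 24, 10, 25, 14]
  15 vs smaller child 10 at index 11, swap → [2, 3, 8, 6, 10, 13, 18, 30, 11, 24, 15, 25, 14]

[2, 3, 8, 6, 10, 13, 18, 30, 11, 24, 15, 25, 14]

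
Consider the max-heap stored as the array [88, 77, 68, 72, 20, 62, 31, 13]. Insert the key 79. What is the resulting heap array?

append 79 at index 8 → [88, 77, 68, 72, 20, 62, 31, 13, 79]
79 > parent 72 at index 3, swap → [88, 77, 68, 79, 20, 62, 31, 13, 72]
79 > parent 77 at index 1, swap → [88, 79, 68, 77, 20, 62, 31, 13, 72]

[88, 79, 68, 77, 20, 62, 31, 13, 72]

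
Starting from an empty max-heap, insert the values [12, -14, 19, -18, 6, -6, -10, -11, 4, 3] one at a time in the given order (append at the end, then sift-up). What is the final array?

Insert 12:
  append 12 at index 0 → [12] (no swap needed)
Insert -14:
  append -14 at index 1 → [12, -14] (no swap needed)
Insert 19:
  append 19 at index 2 → [12, -14, 19]
  19 > parent 12 at index 0, swap → [19, -14, 12]
Insert -18:
  append -18 at index 3 → [19, -14, 12, -18] (no swap needed)
Insert 6:
  append 6 at index 4 → [19, -14, 12, -18, 6]
  6 > parent -14 at index 1, swap → [19, 6, 12, -18, -14]
Insert -6:
  append -6 at index 5 → [19, 6, 12, -18, -14, -6] (no swap needed)
Insert -10:
  append -10 at index 6 → [19, 6, 12, -18, -14, -6, -10] (no swap needed)
Insert -11:
  append -11 at index 7 → [19, 6, 12, -18, -14, -6, -10, -11]
  -11 > parent -18 at index 3, swap → [19, 6, 12, -11, -14, -6, -10, -18]
Insert 4:
  append 4 at index 8 → [19, 6, 12, -11, -14, -6, -10, -18, 4]
  4 > parent -11 at index 3, swap → [19, 6, 12, 4, -14, -6, -10, -18, -11]
Insert 3:
  append 3 at index 9 → [19, 6, 12, 4, -14, -6, -10, -18, -11, 3]
  3 > parent -14 at index 4, swap → [19, 6, 12, 4, 3, -6, -10, -18, -11, -14]

[19, 6, 12, 4, 3, -6, -10, -18, -11, -14]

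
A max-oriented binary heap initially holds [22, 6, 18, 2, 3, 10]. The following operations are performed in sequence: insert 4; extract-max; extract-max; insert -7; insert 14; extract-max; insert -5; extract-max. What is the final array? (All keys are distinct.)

insert 4:
  append 4 at index 6 → [22, 6, 18, 2, 3, 10, 4] (no swap needed)
extract-max → returns 22:
  remove root 22; move last element 4 to root → [4, 6, 18, 2, 3, 10]
  4 vs larger child 18 at index 2, swap → [18, 6, 4, 2, 3, 10]
  4 vs only child 10 at index 5, swap → [18, 6, 10, 2, 3, 4]
extract-max → returns 18:
  remove root 18; move last element 4 to root → [4, 6, 10, 2, 3]
  4 vs larger child 10 at index 2, swap → [10, 6, 4, 2, 3]
insert -7:
  append -7 at index 5 → [10, 6, 4, 2, 3, -7] (no swap needed)
insert 14:
  append 14 at index 6 → [10, 6, 4, 2, 3, -7, 14]
  14 > parent 4 at index 2, swap → [10, 6, 14, 2, 3, -7, 4]
  14 > parent 10 at index 0, swap → [14, 6, 10, 2, 3, -7, 4]
extract-max → returns 14:
  remove root 14; move last element 4 to root → [4, 6, 10, 2, 3, -7]
  4 vs larger child 10 at index 2, swap → [10, 6, 4, 2, 3, -7]
insert -5:
  append -5 at index 6 → [10, 6, 4, 2, 3, -7, -5] (no swap needed)
extract-max → returns 10:
  remove root 10; move last element -5 to root → [-5, 6, 4, 2, 3, -7]
  -5 vs larger child 6 at index 1, swap → [6, -5, 4, 2, 3, -7]
  -5 vs larger child 3 at index 4, swap → [6, 3, 4, 2, -5, -7]

[6, 3, 4, 2, -5, -7]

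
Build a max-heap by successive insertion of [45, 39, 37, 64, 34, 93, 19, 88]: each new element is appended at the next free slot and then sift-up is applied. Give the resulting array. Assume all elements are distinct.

Insert 45:
  append 45 at index 0 → [45] (no swap needed)
Insert 39:
  append 39 at index 1 → [45, 39] (no swap needed)
Insert 37:
  append 37 at index 2 → [45, 39, 37] (no swap needed)
Insert 64:
  append 64 at index 3 → [45, 39, 37, 64]
  64 > parent 39 at index 1, swap → [45, 64, 37, 39]
  64 > parent 45 at index 0, swap → [64, 45, 37, 39]
Insert 34:
  append 34 at index 4 → [64, 45, 37, 39, 34] (no swap needed)
Insert 93:
  append 93 at index 5 → [64, 45, 37, 39, 34, 93]
  93 > parent 37 at index 2, swap → [64, 45, 93, 39, 34, 37]
  93 > parent 64 at index 0, swap → [93, 45, 64, 39, 34, 37]
Insert 19:
  append 19 at index 6 → [93, 45, 64, 39, 34, 37, 19] (no swap needed)
Insert 88:
  append 88 at index 7 → [93, 45, 64, 39, 34, 37, 19, 88]
  88 > parent 39 at index 3, swap → [93, 45, 64, 88, 34, 37, 19, 39]
  88 > parent 45 at index 1, swap → [93, 88, 64, 45, 34, 37, 19, 39]

[93, 88, 64, 45, 34, 37, 19, 39]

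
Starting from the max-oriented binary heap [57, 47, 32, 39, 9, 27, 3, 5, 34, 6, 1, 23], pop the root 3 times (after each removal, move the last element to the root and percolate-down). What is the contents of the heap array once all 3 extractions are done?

[34, 23, 32, 6, 9, 27, 3, 5, 1]

extract-max #1 returns 57:
  remove root 57; move last element 23 to root → [23, 47, 32, 39, 9, 27, 3, 5, 34, 6, 1]
  23 vs larger child 47 at index 1, swap → [47, 23, 32, 39, 9, 27, 3, 5, 34, 6, 1]
  23 vs larger child 39 at index 3, swap → [47, 39, 32, 23, 9, 27, 3, 5, 34, 6, 1]
  23 vs larger child 34 at index 8, swap → [47, 39, 32, 34, 9, 27, 3, 5, 23, 6, 1]
extract-max #2 returns 47:
  remove root 47; move last element 1 to root → [1, 39, 32, 34, 9, 27, 3, 5, 23, 6]
  1 vs larger child 39 at index 1, swap → [39, 1, 32, 34, 9, 27, 3, 5, 23, 6]
  1 vs larger child 34 at index 3, swap → [39, 34, 32, 1, 9, 27, 3, 5, 23, 6]
  1 vs larger child 23 at index 8, swap → [39, 34, 32, 23, 9, 27, 3, 5, 1, 6]
extract-max #3 returns 39:
  remove root 39; move last element 6 to root → [6, 34, 32, 23, 9, 27, 3, 5, 1]
  6 vs larger child 34 at index 1, swap → [34, 6, 32, 23, 9, 27, 3, 5, 1]
  6 vs larger child 23 at index 3, swap → [34, 23, 32, 6, 9, 27, 3, 5, 1]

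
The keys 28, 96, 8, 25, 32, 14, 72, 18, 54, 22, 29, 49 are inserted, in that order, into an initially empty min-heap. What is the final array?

Insert 28:
  append 28 at index 0 → [28] (no swap needed)
Insert 96:
  append 96 at index 1 → [28, 96] (no swap needed)
Insert 8:
  append 8 at index 2 → [28, 96, 8]
  8 < parent 28 at index 0, swap → [8, 96, 28]
Insert 25:
  append 25 at index 3 → [8, 96, 28, 25]
  25 < parent 96 at index 1, swap → [8, 25, 28, 96]
Insert 32:
  append 32 at index 4 → [8, 25, 28, 96, 32] (no swap needed)
Insert 14:
  append 14 at index 5 → [8, 25, 28, 96, 32, 14]
  14 < parent 28 at index 2, swap → [8, 25, 14, 96, 32, 28]
Insert 72:
  append 72 at index 6 → [8, 25, 14, 96, 32, 28, 72] (no swap needed)
Insert 18:
  append 18 at index 7 → [8, 25, 14, 96, 32, 28, 72, 18]
  18 < parent 96 at index 3, swap → [8, 25, 14, 18, 32, 28, 72, 96]
  18 < parent 25 at index 1, swap → [8, 18, 14, 25, 32, 28, 72, 96]
Insert 54:
  append 54 at index 8 → [8, 18, 14, 25, 32, 28, 72, 96, 54] (no swap needed)
Insert 22:
  append 22 at index 9 → [8, 18, 14, 25, 32, 28, 72, 96, 54, 22]
  22 < parent 32 at index 4, swap → [8, 18, 14, 25, 22, 28, 72, 96, 54, 32]
Insert 29:
  append 29 at index 10 → [8, 18, 14, 25, 22, 28, 72, 96, 54, 32, 29] (no swap needed)
Insert 49:
  append 49 at index 11 → [8, 18, 14, 25, 22, 28, 72, 96, 54, 32, 29, 49] (no swap needed)

[8, 18, 14, 25, 22, 28, 72, 96, 54, 32, 29, 49]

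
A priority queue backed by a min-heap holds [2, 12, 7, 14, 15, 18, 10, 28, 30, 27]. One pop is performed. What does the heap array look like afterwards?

[7, 12, 10, 14, 15, 18, 27, 28, 30]

remove root 2; move last element 27 to root → [27, 12, 7, 14, 15, 18, 10, 28, 30]
27 vs smaller child 7 at index 2, swap → [7, 12, 27, 14, 15, 18, 10, 28, 30]
27 vs smaller child 10 at index 6, swap → [7, 12, 10, 14, 15, 18, 27, 28, 30]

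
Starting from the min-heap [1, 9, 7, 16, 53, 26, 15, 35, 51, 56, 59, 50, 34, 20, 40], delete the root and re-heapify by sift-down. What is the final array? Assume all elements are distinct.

remove root 1; move last element 40 to root → [40, 9, 7, 16, 53, 26, 15, 35, 51, 56, 59, 50, 34, 20]
40 vs smaller child 7 at index 2, swap → [7, 9, 40, 16, 53, 26, 15, 35, 51, 56, 59, 50, 34, 20]
40 vs smaller child 15 at index 6, swap → [7, 9, 15, 16, 53, 26, 40, 35, 51, 56, 59, 50, 34, 20]
40 vs only child 20 at index 13, swap → [7, 9, 15, 16, 53, 26, 20, 35, 51, 56, 59, 50, 34, 40]

[7, 9, 15, 16, 53, 26, 20, 35, 51, 56, 59, 50, 34, 40]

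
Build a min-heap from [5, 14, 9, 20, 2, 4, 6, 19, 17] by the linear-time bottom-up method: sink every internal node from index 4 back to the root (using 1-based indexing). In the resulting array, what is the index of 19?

8

sift down from index 4:
  20 vs smaller child 17 at index 9, swap → [5, 14, 9, 17, 2, 4, 6, 19, 20]
sift down from index 3:
  9 vs smaller child 4 at index 6, swap → [5, 14, 4, 17, 2, 9, 6, 19, 20]
sift down from index 2:
  14 vs smaller child 2 at index 5, swap → [5, 2, 4, 17, 14, 9, 6, 19, 20]
sift down from index 1:
  5 vs smaller child 2 at index 2, swap → [2, 5, 4, 17, 14, 9, 6, 19, 20]
resulting array: [2, 5, 4, 17, 14, 9, 6, 19, 20]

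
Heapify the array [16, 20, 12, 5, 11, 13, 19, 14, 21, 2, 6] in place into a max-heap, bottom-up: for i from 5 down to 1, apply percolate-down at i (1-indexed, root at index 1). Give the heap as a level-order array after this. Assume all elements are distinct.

sift down from index 5: already satisfies heap property
sift down from index 4:
  5 vs larger child 21 at index 9, swap → [16, 20, 12, 21, 11, 13, 19, 14, 5, 2, 6]
sift down from index 3:
  12 vs larger child 19 at index 7, swap → [16, 20, 19, 21, 11, 13, 12, 14, 5, 2, 6]
sift down from index 2:
  20 vs larger child 21 at index 4, swap → [16, 21, 19, 20, 11, 13, 12, 14, 5, 2, 6]
sift down from index 1:
  16 vs larger child 21 at index 2, swap → [21, 16, 19, 20, 11, 13, 12, 14, 5, 2, 6]
  16 vs larger child 20 at index 4, swap → [21, 20, 19, 16, 11, 13, 12, 14, 5, 2, 6]

[21, 20, 19, 16, 11, 13, 12, 14, 5, 2, 6]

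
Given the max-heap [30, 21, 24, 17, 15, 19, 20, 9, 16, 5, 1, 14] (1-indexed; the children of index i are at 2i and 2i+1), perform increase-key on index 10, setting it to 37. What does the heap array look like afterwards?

set index 10 from 5 to 37 → [30, 21, 24, 17, 15, 19, 20, 9, 16, 37, 1, 14]
37 > parent 15 at index 5, swap → [30, 21, 24, 17, 37, 19, 20, 9, 16, 15, 1, 14]
37 > parent 21 at index 2, swap → [30, 37, 24, 17, 21, 19, 20, 9, 16, 15, 1, 14]
37 > parent 30 at index 1, swap → [37, 30, 24, 17, 21, 19, 20, 9, 16, 15, 1, 14]

[37, 30, 24, 17, 21, 19, 20, 9, 16, 15, 1, 14]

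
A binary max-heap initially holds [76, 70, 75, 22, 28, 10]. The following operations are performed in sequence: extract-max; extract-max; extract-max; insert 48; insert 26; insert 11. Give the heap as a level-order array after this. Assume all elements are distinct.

[48, 28, 11, 22, 26, 10]

extract-max → returns 76:
  remove root 76; move last element 10 to root → [10, 70, 75, 22, 28]
  10 vs larger child 75 at index 2, swap → [75, 70, 10, 22, 28]
extract-max → returns 75:
  remove root 75; move last element 28 to root → [28, 70, 10, 22]
  28 vs larger child 70 at index 1, swap → [70, 28, 10, 22]
extract-max → returns 70:
  remove root 70; move last element 22 to root → [22, 28, 10]
  22 vs larger child 28 at index 1, swap → [28, 22, 10]
insert 48:
  append 48 at index 3 → [28, 22, 10, 48]
  48 > parent 22 at index 1, swap → [28, 48, 10, 22]
  48 > parent 28 at index 0, swap → [48, 28, 10, 22]
insert 26:
  append 26 at index 4 → [48, 28, 10, 22, 26] (no swap needed)
insert 11:
  append 11 at index 5 → [48, 28, 10, 22, 26, 11]
  11 > parent 10 at index 2, swap → [48, 28, 11, 22, 26, 10]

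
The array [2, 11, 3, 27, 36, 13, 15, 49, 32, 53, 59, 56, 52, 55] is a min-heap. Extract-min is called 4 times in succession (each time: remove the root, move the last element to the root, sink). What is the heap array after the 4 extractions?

[15, 27, 52, 32, 36, 59, 56, 49, 55, 53]

extract-min #1 returns 2:
  remove root 2; move last element 55 to root → [55, 11, 3, 27, 36, 13, 15, 49, 32, 53, 59, 56, 52]
  55 vs smaller child 3 at index 2, swap → [3, 11, 55, 27, 36, 13, 15, 49, 32, 53, 59, 56, 52]
  55 vs smaller child 13 at index 5, swap → [3, 11, 13, 27, 36, 55, 15, 49, 32, 53, 59, 56, 52]
  55 vs smaller child 52 at index 12, swap → [3, 11, 13, 27, 36, 52, 15, 49, 32, 53, 59, 56, 55]
extract-min #2 returns 3:
  remove root 3; move last element 55 to root → [55, 11, 13, 27, 36, 52, 15, 49, 32, 53, 59, 56]
  55 vs smaller child 11 at index 1, swap → [11, 55, 13, 27, 36, 52, 15, 49, 32, 53, 59, 56]
  55 vs smaller child 27 at index 3, swap → [11, 27, 13, 55, 36, 52, 15, 49, 32, 53, 59, 56]
  55 vs smaller child 32 at index 8, swap → [11, 27, 13, 32, 36, 52, 15, 49, 55, 53, 59, 56]
extract-min #3 returns 11:
  remove root 11; move last element 56 to root → [56, 27, 13, 32, 36, 52, 15, 49, 55, 53, 59]
  56 vs smaller child 13 at index 2, swap → [13, 27, 56, 32, 36, 52, 15, 49, 55, 53, 59]
  56 vs smaller child 15 at index 6, swap → [13, 27, 15, 32, 36, 52, 56, 49, 55, 53, 59]
extract-min #4 returns 13:
  remove root 13; move last element 59 to root → [59, 27, 15, 32, 36, 52, 56, 49, 55, 53]
  59 vs smaller child 15 at index 2, swap → [15, 27, 59, 32, 36, 52, 56, 49, 55, 53]
  59 vs smaller child 52 at index 5, swap → [15, 27, 52, 32, 36, 59, 56, 49, 55, 53]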